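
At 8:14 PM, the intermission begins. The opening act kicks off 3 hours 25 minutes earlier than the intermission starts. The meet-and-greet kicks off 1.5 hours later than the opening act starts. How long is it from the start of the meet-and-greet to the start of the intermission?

The opening act starts at 8:14 PM − 205 min = 4:49 PM.
The meet-and-greet starts at 4:49 PM + 90 min = 6:19 PM.
From 6:19 PM to 8:14 PM is 115 minutes.

115 minutes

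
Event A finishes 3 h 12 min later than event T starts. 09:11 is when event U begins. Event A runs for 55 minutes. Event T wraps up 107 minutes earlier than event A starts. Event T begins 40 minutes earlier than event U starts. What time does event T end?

Event T starts at 09:11 − 40 min = 08:31.
Event A ends at 08:31 + 192 min = 11:43.
Event A starts at 11:43 − 55 min = 10:48.
Event T ends at 10:48 − 107 min = 09:01.

09:01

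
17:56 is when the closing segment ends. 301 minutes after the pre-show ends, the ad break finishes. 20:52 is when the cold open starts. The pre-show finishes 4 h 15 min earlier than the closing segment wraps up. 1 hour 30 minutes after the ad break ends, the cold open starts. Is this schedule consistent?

The pre-show ends at 17:56 − 255 min = 13:41.
The ad break ends at 13:41 + 301 min = 18:42.
The cold open starts at 18:42 + 90 min = 20:12.
But the cold open is also said to start at 20:52 — a 40-minute conflict.

No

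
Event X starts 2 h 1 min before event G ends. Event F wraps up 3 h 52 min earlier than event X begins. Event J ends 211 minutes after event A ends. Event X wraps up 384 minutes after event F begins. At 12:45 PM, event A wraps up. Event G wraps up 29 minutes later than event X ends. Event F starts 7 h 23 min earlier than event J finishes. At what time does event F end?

9:53 AM

Event J ends at 12:45 PM + 211 min = 4:16 PM.
Event F starts at 4:16 PM − 443 min = 8:53 AM.
Event X ends at 8:53 AM + 384 min = 3:17 PM.
Event G ends at 3:17 PM + 29 min = 3:46 PM.
Event X starts at 3:46 PM − 121 min = 1:45 PM.
Event F ends at 1:45 PM − 232 min = 9:53 AM.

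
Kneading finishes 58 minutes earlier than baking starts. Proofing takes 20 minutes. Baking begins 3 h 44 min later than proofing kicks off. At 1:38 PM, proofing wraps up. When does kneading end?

4:04 PM

Proofing starts at 1:38 PM − 20 min = 1:18 PM.
Baking starts at 1:18 PM + 224 min = 5:02 PM.
Kneading ends at 5:02 PM − 58 min = 4:04 PM.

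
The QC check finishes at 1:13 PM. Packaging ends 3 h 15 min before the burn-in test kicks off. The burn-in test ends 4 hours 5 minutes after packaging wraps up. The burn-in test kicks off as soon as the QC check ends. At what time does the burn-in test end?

2:03 PM

The burn-in test starts at 1:13 PM.
Packaging ends at 1:13 PM − 195 min = 9:58 AM.
The burn-in test ends at 9:58 AM + 245 min = 2:03 PM.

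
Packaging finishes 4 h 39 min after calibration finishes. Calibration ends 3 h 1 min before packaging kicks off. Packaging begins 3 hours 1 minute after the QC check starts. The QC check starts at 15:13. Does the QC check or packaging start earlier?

Packaging starts at 15:13 + 181 min = 18:14.
The QC check starts at 15:13 and packaging starts at 18:14, so the QC check is first.

the QC check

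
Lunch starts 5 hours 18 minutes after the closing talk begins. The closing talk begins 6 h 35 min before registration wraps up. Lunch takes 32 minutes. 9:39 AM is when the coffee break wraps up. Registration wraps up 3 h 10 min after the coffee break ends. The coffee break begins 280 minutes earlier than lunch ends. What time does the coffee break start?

Registration ends at 9:39 AM + 190 min = 12:49 PM.
The closing talk starts at 12:49 PM − 395 min = 6:14 AM.
Lunch starts at 6:14 AM + 318 min = 11:32 AM.
Lunch ends at 11:32 AM + 32 min = 12:04 PM.
The coffee break starts at 12:04 PM − 280 min = 7:24 AM.

7:24 AM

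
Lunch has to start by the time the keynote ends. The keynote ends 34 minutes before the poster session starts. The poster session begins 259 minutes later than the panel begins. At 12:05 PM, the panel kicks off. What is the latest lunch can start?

3:50 PM

The poster session starts at 12:05 PM + 259 min = 4:24 PM.
The keynote ends at 4:24 PM − 34 min = 3:50 PM.
Lunch is bounded by the keynote, so the latest it can start is 3:50 PM.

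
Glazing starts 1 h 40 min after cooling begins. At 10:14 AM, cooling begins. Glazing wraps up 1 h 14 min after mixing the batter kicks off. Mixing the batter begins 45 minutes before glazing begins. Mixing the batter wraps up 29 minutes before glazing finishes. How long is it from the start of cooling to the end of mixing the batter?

1 hour 40 minutes

Glazing starts at 10:14 AM + 100 min = 11:54 AM.
Mixing the batter starts at 11:54 AM − 45 min = 11:09 AM.
Glazing ends at 11:09 AM + 74 min = 12:23 PM.
Mixing the batter ends at 12:23 PM − 29 min = 11:54 AM.
From 10:14 AM to 11:54 AM is 1 hour 40 minutes.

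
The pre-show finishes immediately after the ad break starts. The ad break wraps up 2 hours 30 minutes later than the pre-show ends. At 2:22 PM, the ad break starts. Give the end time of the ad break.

4:52 PM

The pre-show ends at 2:22 PM.
The ad break ends at 2:22 PM + 150 min = 4:52 PM.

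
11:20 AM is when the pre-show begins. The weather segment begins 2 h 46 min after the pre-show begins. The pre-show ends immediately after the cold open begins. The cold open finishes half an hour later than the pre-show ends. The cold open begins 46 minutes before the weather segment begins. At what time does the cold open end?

The weather segment starts at 11:20 AM + 166 min = 2:06 PM.
The cold open starts at 2:06 PM − 46 min = 1:20 PM.
So the pre-show ends at 1:20 PM.
The cold open ends at 1:20 PM + 30 min = 1:50 PM.

1:50 PM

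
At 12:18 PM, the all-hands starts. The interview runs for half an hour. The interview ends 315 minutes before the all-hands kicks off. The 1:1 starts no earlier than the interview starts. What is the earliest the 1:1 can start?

6:33 AM

The interview ends at 12:18 PM − 315 min = 7:03 AM.
The interview starts at 7:03 AM − 30 min = 6:33 AM.
The 1:1 is bounded by the interview, so the earliest it can start is 6:33 AM.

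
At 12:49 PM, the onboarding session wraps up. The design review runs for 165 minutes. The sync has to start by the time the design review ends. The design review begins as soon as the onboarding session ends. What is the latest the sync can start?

3:34 PM

The design review starts at 12:49 PM.
The design review ends at 12:49 PM + 165 min = 3:34 PM.
The sync is bounded by the design review, so the latest it can start is 3:34 PM.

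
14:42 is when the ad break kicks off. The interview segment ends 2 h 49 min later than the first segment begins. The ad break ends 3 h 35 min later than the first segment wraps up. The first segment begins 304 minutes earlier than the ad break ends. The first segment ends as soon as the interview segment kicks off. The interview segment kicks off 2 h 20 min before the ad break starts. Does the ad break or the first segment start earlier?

the first segment

The interview segment starts at 14:42 − 140 min = 12:22.
So the first segment ends at 12:22.
The ad break ends at 12:22 + 215 min = 15:57.
The first segment starts at 15:57 − 304 min = 10:53.
The ad break starts at 14:42 and the first segment starts at 10:53, so the first segment is first.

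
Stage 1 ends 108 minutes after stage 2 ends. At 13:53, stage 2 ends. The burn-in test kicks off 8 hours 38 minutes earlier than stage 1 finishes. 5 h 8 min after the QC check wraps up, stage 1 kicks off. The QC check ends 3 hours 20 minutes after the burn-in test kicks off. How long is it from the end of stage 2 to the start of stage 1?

Stage 1 ends at 13:53 + 108 min = 15:41.
The burn-in test starts at 15:41 − 518 min = 07:03.
The QC check ends at 07:03 + 200 min = 10:23.
Stage 1 starts at 10:23 + 308 min = 15:31.
From 13:53 to 15:31 is 1 hour 38 minutes.

1 hour 38 minutes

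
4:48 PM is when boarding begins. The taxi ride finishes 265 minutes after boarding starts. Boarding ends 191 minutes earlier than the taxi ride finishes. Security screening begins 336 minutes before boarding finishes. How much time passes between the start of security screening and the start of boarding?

4 hours 22 minutes

The taxi ride ends at 4:48 PM + 265 min = 9:13 PM.
Boarding ends at 9:13 PM − 191 min = 6:02 PM.
Security screening starts at 6:02 PM − 336 min = 12:26 PM.
From 12:26 PM to 4:48 PM is 4 hours 22 minutes.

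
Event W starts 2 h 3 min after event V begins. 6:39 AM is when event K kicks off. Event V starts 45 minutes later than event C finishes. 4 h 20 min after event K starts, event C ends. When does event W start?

1:47 PM

Event C ends at 6:39 AM + 260 min = 10:59 AM.
Event V starts at 10:59 AM + 45 min = 11:44 AM.
Event W starts at 11:44 AM + 123 min = 1:47 PM.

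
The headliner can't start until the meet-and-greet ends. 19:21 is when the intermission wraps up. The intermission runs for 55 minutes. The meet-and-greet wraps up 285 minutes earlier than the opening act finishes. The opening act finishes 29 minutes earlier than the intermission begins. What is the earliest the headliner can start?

13:12

The intermission starts at 19:21 − 55 min = 18:26.
The opening act ends at 18:26 − 29 min = 17:57.
The meet-and-greet ends at 17:57 − 285 min = 13:12.
The headliner is bounded by the meet-and-greet, so the earliest it can start is 13:12.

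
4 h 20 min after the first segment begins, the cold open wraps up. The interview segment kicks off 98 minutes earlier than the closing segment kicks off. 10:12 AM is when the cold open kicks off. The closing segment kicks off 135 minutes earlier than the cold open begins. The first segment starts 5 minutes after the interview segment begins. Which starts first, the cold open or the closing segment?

The closing segment starts at 10:12 AM − 135 min = 7:57 AM.
The cold open starts at 10:12 AM and the closing segment starts at 7:57 AM, so the closing segment is first.

the closing segment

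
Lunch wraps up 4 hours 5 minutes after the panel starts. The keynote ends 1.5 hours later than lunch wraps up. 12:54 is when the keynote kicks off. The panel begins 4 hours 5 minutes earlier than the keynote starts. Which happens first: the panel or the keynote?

The panel starts at 12:54 − 245 min = 08:49.
The panel starts at 08:49 and the keynote starts at 12:54, so the panel is first.

the panel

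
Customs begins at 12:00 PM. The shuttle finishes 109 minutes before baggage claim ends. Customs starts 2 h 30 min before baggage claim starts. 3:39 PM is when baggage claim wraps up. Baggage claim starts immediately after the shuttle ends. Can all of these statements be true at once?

No

The shuttle ends at 3:39 PM − 109 min = 1:50 PM.
So baggage claim starts at 1:50 PM.
Customs starts at 1:50 PM − 150 min = 11:20 AM.
But customs is also said to start at 12:00 PM — a 40-minute conflict.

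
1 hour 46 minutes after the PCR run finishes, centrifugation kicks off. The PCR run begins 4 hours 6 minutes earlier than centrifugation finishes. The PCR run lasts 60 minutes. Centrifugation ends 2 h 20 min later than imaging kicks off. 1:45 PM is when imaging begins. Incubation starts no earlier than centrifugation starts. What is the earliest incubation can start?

2:45 PM

Centrifugation ends at 1:45 PM + 140 min = 4:05 PM.
The PCR run starts at 4:05 PM − 246 min = 11:59 AM.
The PCR run ends at 11:59 AM + 60 min = 12:59 PM.
Centrifugation starts at 12:59 PM + 106 min = 2:45 PM.
Incubation is bounded by centrifugation, so the earliest it can start is 2:45 PM.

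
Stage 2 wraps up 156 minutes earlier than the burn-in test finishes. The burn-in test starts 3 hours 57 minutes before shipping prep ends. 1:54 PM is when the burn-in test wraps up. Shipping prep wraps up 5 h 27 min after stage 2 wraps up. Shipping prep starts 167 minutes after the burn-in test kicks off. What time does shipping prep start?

Stage 2 ends at 1:54 PM − 156 min = 11:18 AM.
Shipping prep ends at 11:18 AM + 327 min = 4:45 PM.
The burn-in test starts at 4:45 PM − 237 min = 12:48 PM.
Shipping prep starts at 12:48 PM + 167 min = 3:35 PM.

3:35 PM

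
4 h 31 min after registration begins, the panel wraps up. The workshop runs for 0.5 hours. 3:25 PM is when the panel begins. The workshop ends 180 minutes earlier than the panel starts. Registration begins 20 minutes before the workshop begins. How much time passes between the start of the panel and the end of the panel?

The workshop ends at 3:25 PM − 180 min = 12:25 PM.
The workshop starts at 12:25 PM − 30 min = 11:55 AM.
Registration starts at 11:55 AM − 20 min = 11:35 AM.
The panel ends at 11:35 AM + 271 min = 4:06 PM.
From 3:25 PM to 4:06 PM is 41 minutes.

41 minutes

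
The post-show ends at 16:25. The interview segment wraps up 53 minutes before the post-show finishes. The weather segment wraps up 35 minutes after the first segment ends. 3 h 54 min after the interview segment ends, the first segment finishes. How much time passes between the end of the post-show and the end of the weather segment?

216 minutes

The interview segment ends at 16:25 − 53 min = 15:32.
The first segment ends at 15:32 + 234 min = 19:26.
The weather segment ends at 19:26 + 35 min = 20:01.
From 16:25 to 20:01 is 216 minutes.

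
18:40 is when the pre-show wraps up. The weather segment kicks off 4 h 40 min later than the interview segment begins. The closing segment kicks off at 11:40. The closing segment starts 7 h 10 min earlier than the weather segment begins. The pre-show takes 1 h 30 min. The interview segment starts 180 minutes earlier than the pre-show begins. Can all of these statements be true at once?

The pre-show starts at 18:40 − 90 min = 17:10.
The interview segment starts at 17:10 − 180 min = 14:10.
The weather segment starts at 14:10 + 280 min = 18:50.
The closing segment starts at 18:50 − 430 min = 11:40.
That matches the stated 11:40, so the schedule is consistent.

Yes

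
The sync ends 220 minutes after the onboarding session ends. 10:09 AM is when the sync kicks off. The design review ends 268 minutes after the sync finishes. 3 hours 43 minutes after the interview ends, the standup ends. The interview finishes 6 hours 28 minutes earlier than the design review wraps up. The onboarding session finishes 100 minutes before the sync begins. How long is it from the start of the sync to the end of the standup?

3 h 43 min

The onboarding session ends at 10:09 AM − 100 min = 8:29 AM.
The sync ends at 8:29 AM + 220 min = 12:09 PM.
The design review ends at 12:09 PM + 268 min = 4:37 PM.
The interview ends at 4:37 PM − 388 min = 10:09 AM.
The standup ends at 10:09 AM + 223 min = 1:52 PM.
From 10:09 AM to 1:52 PM is 3 h 43 min.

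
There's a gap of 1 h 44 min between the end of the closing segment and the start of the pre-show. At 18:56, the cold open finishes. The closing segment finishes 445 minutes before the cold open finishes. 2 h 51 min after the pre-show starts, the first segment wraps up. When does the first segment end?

The closing segment ends at 18:56 − 445 min = 11:31.
The pre-show starts at 11:31 + 104 min = 13:15.
The first segment ends at 13:15 + 171 min = 16:06.

16:06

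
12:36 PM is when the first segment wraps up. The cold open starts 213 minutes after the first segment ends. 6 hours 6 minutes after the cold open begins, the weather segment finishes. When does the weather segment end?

The cold open starts at 12:36 PM + 213 min = 4:09 PM.
The weather segment ends at 4:09 PM + 366 min = 10:15 PM.

10:15 PM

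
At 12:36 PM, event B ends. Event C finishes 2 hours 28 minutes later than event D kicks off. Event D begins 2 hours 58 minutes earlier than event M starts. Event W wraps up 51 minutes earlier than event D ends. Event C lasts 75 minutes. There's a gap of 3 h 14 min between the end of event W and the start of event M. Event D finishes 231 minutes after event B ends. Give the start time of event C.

Event D ends at 12:36 PM + 231 min = 4:27 PM.
Event W ends at 4:27 PM − 51 min = 3:36 PM.
Event M starts at 3:36 PM + 194 min = 6:50 PM.
Event D starts at 6:50 PM − 178 min = 3:52 PM.
Event C ends at 3:52 PM + 148 min = 6:20 PM.
Event C starts at 6:20 PM − 75 min = 5:05 PM.

5:05 PM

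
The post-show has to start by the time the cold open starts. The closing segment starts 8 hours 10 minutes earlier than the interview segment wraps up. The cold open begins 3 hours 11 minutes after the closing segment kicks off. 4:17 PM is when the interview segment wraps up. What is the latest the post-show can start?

11:18 AM

The closing segment starts at 4:17 PM − 490 min = 8:07 AM.
The cold open starts at 8:07 AM + 191 min = 11:18 AM.
The post-show is bounded by the cold open, so the latest it can start is 11:18 AM.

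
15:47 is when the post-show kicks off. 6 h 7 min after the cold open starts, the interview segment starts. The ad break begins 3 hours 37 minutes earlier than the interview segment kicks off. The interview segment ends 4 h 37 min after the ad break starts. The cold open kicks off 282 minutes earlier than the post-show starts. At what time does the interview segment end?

The cold open starts at 15:47 − 282 min = 11:05.
The interview segment starts at 11:05 + 367 min = 17:12.
The ad break starts at 17:12 − 217 min = 13:35.
The interview segment ends at 13:35 + 277 min = 18:12.

18:12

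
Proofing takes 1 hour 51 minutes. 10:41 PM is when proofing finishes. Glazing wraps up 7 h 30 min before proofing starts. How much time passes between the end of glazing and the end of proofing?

Proofing starts at 10:41 PM − 111 min = 8:50 PM.
Glazing ends at 8:50 PM − 450 min = 1:20 PM.
From 1:20 PM to 10:41 PM is 9 h 21 min.

9 h 21 min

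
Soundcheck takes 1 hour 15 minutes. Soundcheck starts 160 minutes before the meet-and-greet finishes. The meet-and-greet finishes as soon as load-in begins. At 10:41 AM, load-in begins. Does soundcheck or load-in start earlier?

soundcheck

The meet-and-greet ends at 10:41 AM.
Soundcheck starts at 10:41 AM − 160 min = 8:01 AM.
Soundcheck starts at 8:01 AM and load-in starts at 10:41 AM, so soundcheck is first.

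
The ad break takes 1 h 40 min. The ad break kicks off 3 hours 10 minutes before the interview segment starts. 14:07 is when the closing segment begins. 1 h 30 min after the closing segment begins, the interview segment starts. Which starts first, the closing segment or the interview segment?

the closing segment

The interview segment starts at 14:07 + 90 min = 15:37.
The closing segment starts at 14:07 and the interview segment starts at 15:37, so the closing segment is first.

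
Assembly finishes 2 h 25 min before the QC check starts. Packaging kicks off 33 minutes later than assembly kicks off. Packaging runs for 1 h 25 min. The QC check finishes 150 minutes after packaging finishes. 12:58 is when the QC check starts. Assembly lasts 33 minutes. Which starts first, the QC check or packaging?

Assembly ends at 12:58 − 145 min = 10:33.
Assembly starts at 10:33 − 33 min = 10:00.
Packaging starts at 10:00 + 33 min = 10:33.
The QC check starts at 12:58 and packaging starts at 10:33, so packaging is first.

packaging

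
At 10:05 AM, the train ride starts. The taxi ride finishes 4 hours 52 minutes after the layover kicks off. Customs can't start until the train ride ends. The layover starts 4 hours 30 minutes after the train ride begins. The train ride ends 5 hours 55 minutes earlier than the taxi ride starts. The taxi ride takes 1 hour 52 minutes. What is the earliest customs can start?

11:40 AM

The layover starts at 10:05 AM + 270 min = 2:35 PM.
The taxi ride ends at 2:35 PM + 292 min = 7:27 PM.
The taxi ride starts at 7:27 PM − 112 min = 5:35 PM.
The train ride ends at 5:35 PM − 355 min = 11:40 AM.
Customs is bounded by the train ride, so the earliest it can start is 11:40 AM.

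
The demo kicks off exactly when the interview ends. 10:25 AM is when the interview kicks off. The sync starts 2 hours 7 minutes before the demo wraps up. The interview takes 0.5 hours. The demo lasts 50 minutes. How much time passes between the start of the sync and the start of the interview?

47 minutes

The interview ends at 10:25 AM + 30 min = 10:55 AM.
So the demo starts at 10:55 AM.
The demo ends at 10:55 AM + 50 min = 11:45 AM.
The sync starts at 11:45 AM − 127 min = 9:38 AM.
From 9:38 AM to 10:25 AM is 47 minutes.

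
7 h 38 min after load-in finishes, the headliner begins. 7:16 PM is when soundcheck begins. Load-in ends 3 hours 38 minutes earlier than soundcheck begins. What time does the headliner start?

11:16 PM

Load-in ends at 7:16 PM − 218 min = 3:38 PM.
The headliner starts at 3:38 PM + 458 min = 11:16 PM.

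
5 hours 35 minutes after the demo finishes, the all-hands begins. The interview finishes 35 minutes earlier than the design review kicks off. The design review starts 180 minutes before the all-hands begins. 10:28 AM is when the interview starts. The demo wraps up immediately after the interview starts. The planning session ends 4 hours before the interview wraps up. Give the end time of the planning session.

8:28 AM

The demo ends at 10:28 AM.
The all-hands starts at 10:28 AM + 335 min = 4:03 PM.
The design review starts at 4:03 PM − 180 min = 1:03 PM.
The interview ends at 1:03 PM − 35 min = 12:28 PM.
The planning session ends at 12:28 PM − 240 min = 8:28 AM.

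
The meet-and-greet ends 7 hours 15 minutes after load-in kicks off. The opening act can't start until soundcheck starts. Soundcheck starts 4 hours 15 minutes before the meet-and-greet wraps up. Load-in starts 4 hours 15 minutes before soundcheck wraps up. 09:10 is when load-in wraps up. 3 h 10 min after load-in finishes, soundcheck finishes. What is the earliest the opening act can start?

Soundcheck ends at 09:10 + 190 min = 12:20.
Load-in starts at 12:20 − 255 min = 08:05.
The meet-and-greet ends at 08:05 + 435 min = 15:20.
Soundcheck starts at 15:20 − 255 min = 11:05.
The opening act is bounded by soundcheck, so the earliest it can start is 11:05.

11:05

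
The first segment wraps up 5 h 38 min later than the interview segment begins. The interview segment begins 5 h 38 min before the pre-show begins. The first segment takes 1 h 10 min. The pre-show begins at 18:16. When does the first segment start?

The interview segment starts at 18:16 − 338 min = 12:38.
The first segment ends at 12:38 + 338 min = 18:16.
The first segment starts at 18:16 − 70 min = 17:06.

17:06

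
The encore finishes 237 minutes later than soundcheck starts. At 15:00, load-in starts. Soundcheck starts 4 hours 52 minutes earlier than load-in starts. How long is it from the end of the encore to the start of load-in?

Soundcheck starts at 15:00 − 292 min = 10:08.
The encore ends at 10:08 + 237 min = 14:05.
From 14:05 to 15:00 is 55 minutes.

55 minutes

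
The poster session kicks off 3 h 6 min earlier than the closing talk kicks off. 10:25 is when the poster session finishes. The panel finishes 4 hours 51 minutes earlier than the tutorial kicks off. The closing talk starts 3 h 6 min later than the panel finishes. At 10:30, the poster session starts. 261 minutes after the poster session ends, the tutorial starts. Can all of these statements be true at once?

No

The tutorial starts at 10:25 + 261 min = 14:46.
The panel ends at 14:46 − 291 min = 09:55.
The closing talk starts at 09:55 + 186 min = 13:01.
The poster session starts at 13:01 − 186 min = 09:55.
But the poster session is also said to start at 10:30 — a 35-minute conflict.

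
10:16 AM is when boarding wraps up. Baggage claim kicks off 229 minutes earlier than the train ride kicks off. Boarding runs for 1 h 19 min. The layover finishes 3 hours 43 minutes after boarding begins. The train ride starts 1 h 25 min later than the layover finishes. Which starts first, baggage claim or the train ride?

Boarding starts at 10:16 AM − 79 min = 8:57 AM.
The layover ends at 8:57 AM + 223 min = 12:40 PM.
The train ride starts at 12:40 PM + 85 min = 2:05 PM.
Baggage claim starts at 2:05 PM − 229 min = 10:16 AM.
Baggage claim starts at 10:16 AM and the train ride starts at 2:05 PM, so baggage claim is first.

baggage claim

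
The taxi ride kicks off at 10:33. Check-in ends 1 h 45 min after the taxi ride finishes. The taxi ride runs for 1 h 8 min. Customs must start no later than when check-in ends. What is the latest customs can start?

The taxi ride ends at 10:33 + 68 min = 11:41.
Check-in ends at 11:41 + 105 min = 13:26.
Customs is bounded by check-in, so the latest it can start is 13:26.

13:26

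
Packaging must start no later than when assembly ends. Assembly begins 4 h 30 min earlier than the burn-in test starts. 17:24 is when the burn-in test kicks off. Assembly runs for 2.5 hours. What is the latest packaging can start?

Assembly starts at 17:24 − 270 min = 12:54.
Assembly ends at 12:54 + 150 min = 15:24.
Packaging is bounded by assembly, so the latest it can start is 15:24.

15:24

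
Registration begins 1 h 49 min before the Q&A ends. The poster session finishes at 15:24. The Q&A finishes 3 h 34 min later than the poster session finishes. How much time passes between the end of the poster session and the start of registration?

The Q&A ends at 15:24 + 214 min = 18:58.
Registration starts at 18:58 − 109 min = 17:09.
From 15:24 to 17:09 is 1 hour 45 minutes.

1 hour 45 minutes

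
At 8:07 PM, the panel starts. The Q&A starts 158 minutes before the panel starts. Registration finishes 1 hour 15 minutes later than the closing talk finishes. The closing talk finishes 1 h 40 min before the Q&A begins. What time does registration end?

The Q&A starts at 8:07 PM − 158 min = 5:29 PM.
The closing talk ends at 5:29 PM − 100 min = 3:49 PM.
Registration ends at 3:49 PM + 75 min = 5:04 PM.

5:04 PM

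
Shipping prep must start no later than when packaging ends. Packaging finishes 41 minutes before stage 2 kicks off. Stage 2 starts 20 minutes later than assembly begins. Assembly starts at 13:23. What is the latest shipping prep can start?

13:02

Stage 2 starts at 13:23 + 20 min = 13:43.
Packaging ends at 13:43 − 41 min = 13:02.
Shipping prep is bounded by packaging, so the latest it can start is 13:02.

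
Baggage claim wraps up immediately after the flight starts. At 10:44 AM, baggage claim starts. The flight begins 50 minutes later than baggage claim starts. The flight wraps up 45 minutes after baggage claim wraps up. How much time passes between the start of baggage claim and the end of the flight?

The flight starts at 10:44 AM + 50 min = 11:34 AM.
So baggage claim ends at 11:34 AM.
The flight ends at 11:34 AM + 45 min = 12:19 PM.
From 10:44 AM to 12:19 PM is 95 minutes.

95 minutes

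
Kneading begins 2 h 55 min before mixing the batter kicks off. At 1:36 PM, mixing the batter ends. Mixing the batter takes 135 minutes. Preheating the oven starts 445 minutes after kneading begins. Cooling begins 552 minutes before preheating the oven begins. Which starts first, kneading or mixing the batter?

Mixing the batter starts at 1:36 PM − 135 min = 11:21 AM.
Kneading starts at 11:21 AM − 175 min = 8:26 AM.
Kneading starts at 8:26 AM and mixing the batter starts at 11:21 AM, so kneading is first.

kneading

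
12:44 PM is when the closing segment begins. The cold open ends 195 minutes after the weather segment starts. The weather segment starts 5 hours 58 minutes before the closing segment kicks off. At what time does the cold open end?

10:01 AM

The weather segment starts at 12:44 PM − 358 min = 6:46 AM.
The cold open ends at 6:46 AM + 195 min = 10:01 AM.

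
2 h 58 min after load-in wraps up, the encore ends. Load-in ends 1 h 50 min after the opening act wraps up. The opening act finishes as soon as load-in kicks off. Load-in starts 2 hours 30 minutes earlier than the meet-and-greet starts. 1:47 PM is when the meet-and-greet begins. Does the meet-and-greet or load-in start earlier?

load-in

Load-in starts at 1:47 PM − 150 min = 11:17 AM.
The meet-and-greet starts at 1:47 PM and load-in starts at 11:17 AM, so load-in is first.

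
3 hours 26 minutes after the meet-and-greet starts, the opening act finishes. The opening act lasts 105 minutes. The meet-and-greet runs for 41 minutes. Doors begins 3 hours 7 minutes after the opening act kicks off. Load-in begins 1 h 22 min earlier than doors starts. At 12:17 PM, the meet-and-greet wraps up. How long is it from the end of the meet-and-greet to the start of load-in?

The meet-and-greet starts at 12:17 PM − 41 min = 11:36 AM.
The opening act ends at 11:36 AM + 206 min = 3:02 PM.
The opening act starts at 3:02 PM − 105 min = 1:17 PM.
Doors starts at 1:17 PM + 187 min = 4:24 PM.
Load-in starts at 4:24 PM − 82 min = 3:02 PM.
From 12:17 PM to 3:02 PM is 165 minutes.

165 minutes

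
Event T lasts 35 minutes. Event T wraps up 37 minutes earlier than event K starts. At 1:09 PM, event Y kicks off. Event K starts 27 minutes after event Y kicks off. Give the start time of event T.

Event K starts at 1:09 PM + 27 min = 1:36 PM.
Event T ends at 1:36 PM − 37 min = 12:59 PM.
Event T starts at 12:59 PM − 35 min = 12:24 PM.

12:24 PM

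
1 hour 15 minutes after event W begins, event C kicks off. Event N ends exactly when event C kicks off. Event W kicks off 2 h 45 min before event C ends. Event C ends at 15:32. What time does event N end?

Event W starts at 15:32 − 165 min = 12:47.
Event C starts at 12:47 + 75 min = 14:02.
So event N ends at 14:02.

14:02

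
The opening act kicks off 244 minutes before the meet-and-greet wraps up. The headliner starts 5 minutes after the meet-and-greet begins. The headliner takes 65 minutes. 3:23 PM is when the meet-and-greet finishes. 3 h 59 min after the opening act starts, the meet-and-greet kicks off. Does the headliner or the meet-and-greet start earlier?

the meet-and-greet

The opening act starts at 3:23 PM − 244 min = 11:19 AM.
The meet-and-greet starts at 11:19 AM + 239 min = 3:18 PM.
The headliner starts at 3:18 PM + 5 min = 3:23 PM.
The headliner starts at 3:23 PM and the meet-and-greet starts at 3:18 PM, so the meet-and-greet is first.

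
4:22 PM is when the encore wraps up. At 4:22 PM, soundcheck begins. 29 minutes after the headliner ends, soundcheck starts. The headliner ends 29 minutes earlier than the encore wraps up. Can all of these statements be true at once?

Yes

The headliner ends at 4:22 PM − 29 min = 3:53 PM.
Soundcheck starts at 3:53 PM + 29 min = 4:22 PM.
That matches the stated 4:22 PM, so the schedule is consistent.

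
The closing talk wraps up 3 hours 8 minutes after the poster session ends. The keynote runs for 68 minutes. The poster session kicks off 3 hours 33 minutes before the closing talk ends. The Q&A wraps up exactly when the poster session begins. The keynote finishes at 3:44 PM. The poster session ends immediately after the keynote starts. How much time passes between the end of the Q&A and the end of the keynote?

The keynote starts at 3:44 PM − 68 min = 2:36 PM.
So the poster session ends at 2:36 PM.
The closing talk ends at 2:36 PM + 188 min = 5:44 PM.
The poster session starts at 5:44 PM − 213 min = 2:11 PM.
So the Q&A ends at 2:11 PM.
From 2:11 PM to 3:44 PM is 93 minutes.

93 minutes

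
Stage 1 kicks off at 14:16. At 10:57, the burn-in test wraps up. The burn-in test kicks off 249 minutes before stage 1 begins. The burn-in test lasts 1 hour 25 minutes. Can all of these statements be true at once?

The burn-in test starts at 14:16 − 249 min = 10:07.
The burn-in test ends at 10:07 + 85 min = 11:32.
But the burn-in test is also said to end at 10:57 — a 35-minute conflict.

No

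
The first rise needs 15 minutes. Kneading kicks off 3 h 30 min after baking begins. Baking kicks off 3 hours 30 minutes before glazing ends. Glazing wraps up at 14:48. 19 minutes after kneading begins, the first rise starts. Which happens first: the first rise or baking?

Baking starts at 14:48 − 210 min = 11:18.
Kneading starts at 11:18 + 210 min = 14:48.
The first rise starts at 14:48 + 19 min = 15:07.
The first rise starts at 15:07 and baking starts at 11:18, so baking is first.

baking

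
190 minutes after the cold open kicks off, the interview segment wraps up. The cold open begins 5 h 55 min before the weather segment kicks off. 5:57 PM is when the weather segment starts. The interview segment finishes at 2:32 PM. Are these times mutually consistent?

No

The cold open starts at 5:57 PM − 355 min = 12:02 PM.
The interview segment ends at 12:02 PM + 190 min = 3:12 PM.
But the interview segment is also said to end at 2:32 PM — a 40-minute conflict.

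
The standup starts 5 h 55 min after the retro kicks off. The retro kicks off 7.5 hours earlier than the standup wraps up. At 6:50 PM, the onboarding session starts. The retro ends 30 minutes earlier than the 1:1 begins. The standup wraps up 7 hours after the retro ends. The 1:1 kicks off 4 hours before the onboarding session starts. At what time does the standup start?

7:45 PM

The 1:1 starts at 6:50 PM − 240 min = 2:50 PM.
The retro ends at 2:50 PM − 30 min = 2:20 PM.
The standup ends at 2:20 PM + 420 min = 9:20 PM.
The retro starts at 9:20 PM − 450 min = 1:50 PM.
The standup starts at 1:50 PM + 355 min = 7:45 PM.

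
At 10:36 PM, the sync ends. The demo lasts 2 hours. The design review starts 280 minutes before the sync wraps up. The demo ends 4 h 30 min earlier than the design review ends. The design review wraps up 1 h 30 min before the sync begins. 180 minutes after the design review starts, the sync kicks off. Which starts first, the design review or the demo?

The design review starts at 10:36 PM − 280 min = 5:56 PM.
The sync starts at 5:56 PM + 180 min = 8:56 PM.
The design review ends at 8:56 PM − 90 min = 7:26 PM.
The demo ends at 7:26 PM − 270 min = 2:56 PM.
The demo starts at 2:56 PM − 120 min = 12:56 PM.
The design review starts at 5:56 PM and the demo starts at 12:56 PM, so the demo is first.

the demo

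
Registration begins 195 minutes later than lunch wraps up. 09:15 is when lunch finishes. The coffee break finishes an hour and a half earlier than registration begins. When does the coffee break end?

11:00

Registration starts at 09:15 + 195 min = 12:30.
The coffee break ends at 12:30 − 90 min = 11:00.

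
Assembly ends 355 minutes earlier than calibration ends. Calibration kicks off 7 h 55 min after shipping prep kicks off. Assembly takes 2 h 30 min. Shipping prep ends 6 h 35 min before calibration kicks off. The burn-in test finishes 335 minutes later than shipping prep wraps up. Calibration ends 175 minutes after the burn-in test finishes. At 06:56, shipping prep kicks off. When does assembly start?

08:21

Calibration starts at 06:56 + 475 min = 14:51.
Shipping prep ends at 14:51 − 395 min = 08:16.
The burn-in test ends at 08:16 + 335 min = 13:51.
Calibration ends at 13:51 + 175 min = 16:46.
Assembly ends at 16:46 − 355 min = 10:51.
Assembly starts at 10:51 − 150 min = 08:21.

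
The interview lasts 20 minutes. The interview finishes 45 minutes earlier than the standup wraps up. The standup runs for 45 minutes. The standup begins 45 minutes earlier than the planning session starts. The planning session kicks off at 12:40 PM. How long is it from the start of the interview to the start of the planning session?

The standup starts at 12:40 PM − 45 min = 11:55 AM.
The standup ends at 11:55 AM + 45 min = 12:40 PM.
The interview ends at 12:40 PM − 45 min = 11:55 AM.
The interview starts at 11:55 AM − 20 min = 11:35 AM.
From 11:35 AM to 12:40 PM is 65 minutes.

65 minutes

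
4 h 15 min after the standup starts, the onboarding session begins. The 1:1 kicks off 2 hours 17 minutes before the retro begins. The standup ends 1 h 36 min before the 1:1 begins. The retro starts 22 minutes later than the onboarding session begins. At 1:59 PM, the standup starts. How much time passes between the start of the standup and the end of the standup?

44 minutes

The onboarding session starts at 1:59 PM + 255 min = 6:14 PM.
The retro starts at 6:14 PM + 22 min = 6:36 PM.
The 1:1 starts at 6:36 PM − 137 min = 4:19 PM.
The standup ends at 4:19 PM − 96 min = 2:43 PM.
From 1:59 PM to 2:43 PM is 44 minutes.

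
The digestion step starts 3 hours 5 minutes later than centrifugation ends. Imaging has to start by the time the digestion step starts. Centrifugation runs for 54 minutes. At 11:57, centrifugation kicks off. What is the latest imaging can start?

Centrifugation ends at 11:57 + 54 min = 12:51.
The digestion step starts at 12:51 + 185 min = 15:56.
Imaging is bounded by the digestion step, so the latest it can start is 15:56.

15:56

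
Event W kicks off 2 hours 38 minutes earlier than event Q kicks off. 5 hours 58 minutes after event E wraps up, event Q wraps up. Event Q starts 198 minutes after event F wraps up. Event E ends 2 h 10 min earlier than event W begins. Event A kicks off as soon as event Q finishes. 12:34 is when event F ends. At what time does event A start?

Event Q starts at 12:34 + 198 min = 15:52.
Event W starts at 15:52 − 158 min = 13:14.
Event E ends at 13:14 − 130 min = 11:04.
Event Q ends at 11:04 + 358 min = 17:02.
So event A starts at 17:02.

17:02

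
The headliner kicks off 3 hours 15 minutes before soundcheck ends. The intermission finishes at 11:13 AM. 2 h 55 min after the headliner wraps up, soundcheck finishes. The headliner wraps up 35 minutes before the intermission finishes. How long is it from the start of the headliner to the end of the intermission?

55 minutes

The headliner ends at 11:13 AM − 35 min = 10:38 AM.
Soundcheck ends at 10:38 AM + 175 min = 1:33 PM.
The headliner starts at 1:33 PM − 195 min = 10:18 AM.
From 10:18 AM to 11:13 AM is 55 minutes.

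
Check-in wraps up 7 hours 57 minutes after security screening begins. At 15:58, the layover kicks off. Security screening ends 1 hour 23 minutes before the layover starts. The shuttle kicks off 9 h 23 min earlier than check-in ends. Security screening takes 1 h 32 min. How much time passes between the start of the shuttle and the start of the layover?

Security screening ends at 15:58 − 83 min = 14:35.
Security screening starts at 14:35 − 92 min = 13:03.
Check-in ends at 13:03 + 477 min = 21:00.
The shuttle starts at 21:00 − 563 min = 11:37.
From 11:37 to 15:58 is 261 minutes.

261 minutes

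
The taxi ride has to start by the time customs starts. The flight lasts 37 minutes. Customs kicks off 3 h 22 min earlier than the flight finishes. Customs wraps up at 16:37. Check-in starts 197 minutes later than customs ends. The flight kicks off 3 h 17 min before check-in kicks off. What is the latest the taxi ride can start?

13:52

Check-in starts at 16:37 + 197 min = 19:54.
The flight starts at 19:54 − 197 min = 16:37.
The flight ends at 16:37 + 37 min = 17:14.
Customs starts at 17:14 − 202 min = 13:52.
The taxi ride is bounded by customs, so the latest it can start is 13:52.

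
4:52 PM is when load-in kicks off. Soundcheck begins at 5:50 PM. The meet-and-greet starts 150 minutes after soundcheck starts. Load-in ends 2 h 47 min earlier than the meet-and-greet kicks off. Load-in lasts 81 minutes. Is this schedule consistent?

The meet-and-greet starts at 5:50 PM + 150 min = 8:20 PM.
Load-in ends at 8:20 PM − 167 min = 5:33 PM.
Load-in starts at 5:33 PM − 81 min = 4:12 PM.
But load-in is also said to start at 4:52 PM — a 40-minute conflict.

No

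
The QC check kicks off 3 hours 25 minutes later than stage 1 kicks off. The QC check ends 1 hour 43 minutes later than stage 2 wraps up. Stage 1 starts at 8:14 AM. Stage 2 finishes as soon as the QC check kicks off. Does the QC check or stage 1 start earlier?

The QC check starts at 8:14 AM + 205 min = 11:39 AM.
The QC check starts at 11:39 AM and stage 1 starts at 8:14 AM, so stage 1 is first.

stage 1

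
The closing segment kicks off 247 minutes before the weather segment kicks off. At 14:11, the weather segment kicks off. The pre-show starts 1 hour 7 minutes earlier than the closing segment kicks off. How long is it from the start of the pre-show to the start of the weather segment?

5 h 14 min

The closing segment starts at 14:11 − 247 min = 10:04.
The pre-show starts at 10:04 − 67 min = 08:57.
From 08:57 to 14:11 is 5 h 14 min.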